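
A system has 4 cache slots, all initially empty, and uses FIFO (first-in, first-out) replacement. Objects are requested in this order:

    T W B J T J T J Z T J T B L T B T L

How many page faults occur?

8

T → fault, frames (T)
W → fault, frames (T W)
B → fault, frames (T W B)
J → fault, frames (T W B J)
T → hit
J → hit
T → hit
J → hit
Z → fault, evict T, frames (W B J Z)
T → fault, evict W, frames (B J Z T)
J → hit
T → hit
B → hit
L → fault, evict B, frames (J Z T L)
T → hit
B → fault, evict J, frames (Z T L B)
T → hit
L → hit
Page faults: 8.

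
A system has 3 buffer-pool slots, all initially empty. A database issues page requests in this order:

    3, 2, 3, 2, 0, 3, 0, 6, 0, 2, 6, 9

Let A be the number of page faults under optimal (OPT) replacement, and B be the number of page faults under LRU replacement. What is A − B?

-1

Under OPT: F F . . F . . F . . . F → 5 faults.
Under LRU: F F . . F . . F . F . F → 6 faults.
A − B = 5 − 6 = -1.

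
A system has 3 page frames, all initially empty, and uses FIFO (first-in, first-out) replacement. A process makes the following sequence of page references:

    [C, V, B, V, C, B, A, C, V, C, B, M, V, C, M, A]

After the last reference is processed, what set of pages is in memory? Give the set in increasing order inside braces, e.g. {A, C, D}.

C: miss, frames {C}
V: miss, frames {C,V}
B: miss, frames {C,V,B}
V: hit
C: hit
B: hit
A: miss, evict C, frames {V,B,A}
C: miss, evict V, frames {B,A,C}
V: miss, evict B, frames {A,C,V}
C: hit
B: miss, evict A, frames {C,V,B}
M: miss, evict C, frames {V,B,M}
V: hit
C: miss, evict V, frames {B,M,C}
M: hit
A: miss, evict B, frames {M,C,A}

{A, C, M}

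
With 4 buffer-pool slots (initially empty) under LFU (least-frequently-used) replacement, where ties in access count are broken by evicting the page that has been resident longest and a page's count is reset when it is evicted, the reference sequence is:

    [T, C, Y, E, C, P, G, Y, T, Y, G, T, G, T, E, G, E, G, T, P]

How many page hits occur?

10

T → fault, frames {T}
C → fault, frames {T,C}
Y → fault, frames {T,C,Y}
E → fault, frames {T,C,Y,E}
C → hit
P → fault, evict T, frames {C,Y,E,P}
G → fault, evict Y, frames {C,E,P,G}
Y → fault, evict E, frames {C,P,G,Y}
T → fault, evict P, frames {C,G,Y,T}
Y → hit
G → hit
T → hit
G → hit
T → hit
E → fault, evict C, frames {G,Y,T,E}
G → hit
E → hit
G → hit
T → hit
P → fault, evict Y, frames {G,T,E,P}
Hits: 10.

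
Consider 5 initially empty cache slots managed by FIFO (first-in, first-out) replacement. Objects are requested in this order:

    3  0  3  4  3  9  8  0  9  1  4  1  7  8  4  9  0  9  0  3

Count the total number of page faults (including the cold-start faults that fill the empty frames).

3: fault, frames (3)
0: fault, frames (3 0)
3: hit
4: fault, frames (3 0 4)
3: hit
9: fault, frames (3 0 4 9)
8: fault, frames (3 0 4 9 8)
0: hit
9: hit
1: fault, evict 3, frames (0 4 9 8 1)
4: hit
1: hit
7: fault, evict 0, frames (4 9 8 1 7)
8: hit
4: hit
9: hit
0: fault, evict 4, frames (9 8 1 7 0)
9: hit
0: hit
3: fault, evict 9, frames (8 1 7 0 3)
Page faults: 9.

9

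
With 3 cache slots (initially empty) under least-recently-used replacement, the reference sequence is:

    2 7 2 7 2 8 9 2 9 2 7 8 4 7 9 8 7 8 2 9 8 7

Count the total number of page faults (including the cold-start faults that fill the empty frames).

2 → miss, frames [2]
7 → miss, frames [2, 7]
2 → hit
7 → hit
2 → hit
8 → miss, frames [7, 2, 8]
9 → miss, evict 7, frames [2, 8, 9]
2 → hit
9 → hit
2 → hit
7 → miss, evict 8, frames [9, 2, 7]
8 → miss, evict 9, frames [2, 7, 8]
4 → miss, evict 2, frames [7, 8, 4]
7 → hit
9 → miss, evict 8, frames [4, 7, 9]
8 → miss, evict 4, frames [7, 9, 8]
7 → hit
8 → hit
2 → miss, evict 9, frames [7, 8, 2]
9 → miss, evict 7, frames [8, 2, 9]
8 → hit
7 → miss, evict 2, frames [9, 8, 7]
Page faults: 12.

12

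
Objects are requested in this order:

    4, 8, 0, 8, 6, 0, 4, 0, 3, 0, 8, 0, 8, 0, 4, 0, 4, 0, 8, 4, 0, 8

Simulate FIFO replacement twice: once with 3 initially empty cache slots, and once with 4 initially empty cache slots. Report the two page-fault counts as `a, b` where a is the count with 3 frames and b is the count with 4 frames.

9, 8

3 frames: F F F . F . F . F F F . . . F . . . . . . . → 9 faults.
4 frames: F F F . F . . . F . . . . . F . . . F . F . → 8 faults.
8 < 9: adding a frame reduced faults, as is typical.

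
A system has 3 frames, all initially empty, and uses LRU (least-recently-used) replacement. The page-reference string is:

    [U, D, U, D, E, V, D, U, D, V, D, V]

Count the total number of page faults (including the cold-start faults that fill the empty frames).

5

U -> miss, frames {U}
D -> miss, frames {U,D}
U -> hit
D -> hit
E -> miss, frames {U,D,E}
V -> miss, evict U, frames {D,E,V}
D -> hit
U -> miss, evict E, frames {V,D,U}
D -> hit
V -> hit
D -> hit
V -> hit
Page faults: 5.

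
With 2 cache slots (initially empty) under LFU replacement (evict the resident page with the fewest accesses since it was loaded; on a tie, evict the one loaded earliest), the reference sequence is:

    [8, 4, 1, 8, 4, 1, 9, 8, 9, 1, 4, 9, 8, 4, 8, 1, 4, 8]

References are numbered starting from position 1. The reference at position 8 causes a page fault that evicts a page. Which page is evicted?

1

pos 1: 8 -> miss, frames (8)
pos 2: 4 -> miss, frames (8 4)
pos 3: 1 -> miss, evict 8, frames (4 1)
pos 4: 8 -> miss, evict 4, frames (1 8)
pos 5: 4 -> miss, evict 1, frames (8 4)
pos 6: 1 -> miss, evict 8, frames (4 1)
pos 7: 9 -> miss, evict 4, frames (1 9)
pos 8: 8 -> miss, evict 1, frames (9 8)
At position 8, page 1 is evicted.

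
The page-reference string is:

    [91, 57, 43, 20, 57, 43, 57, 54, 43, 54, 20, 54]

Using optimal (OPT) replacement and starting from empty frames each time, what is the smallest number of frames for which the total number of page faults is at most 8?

2

f=1: 12 faults
f=2: 7 faults
f=3: 5 faults
f=4: 5 faults
f=5: 5 faults
Smallest f with faults ≤ 8 is 2.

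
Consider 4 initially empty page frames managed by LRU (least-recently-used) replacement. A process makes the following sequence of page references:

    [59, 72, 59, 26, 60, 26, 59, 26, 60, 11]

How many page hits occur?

59 -> fault, frames (59)
72 -> fault, frames (59 72)
59 -> hit
26 -> fault, frames (72 59 26)
60 -> fault, frames (72 59 26 60)
26 -> hit
59 -> hit
26 -> hit
60 -> hit
11 -> fault, evict 72, frames (59 26 60 11)
Hits: 5.

5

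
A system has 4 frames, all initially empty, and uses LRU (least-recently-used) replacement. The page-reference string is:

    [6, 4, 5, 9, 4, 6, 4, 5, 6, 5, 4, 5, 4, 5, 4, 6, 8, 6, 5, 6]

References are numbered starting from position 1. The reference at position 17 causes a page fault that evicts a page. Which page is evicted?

pos 1: 6 -> fault, frames [6]
pos 2: 4 -> fault, frames [6, 4]
pos 3: 5 -> fault, frames [6, 4, 5]
pos 4: 9 -> fault, frames [6, 4, 5, 9]
pos 5: 4 -> hit
pos 6: 6 -> hit
pos 7: 4 -> hit
pos 8: 5 -> hit
pos 9: 6 -> hit
pos 10: 5 -> hit
pos 11: 4 -> hit
pos 12: 5 -> hit
pos 13: 4 -> hit
pos 14: 5 -> hit
pos 15: 4 -> hit
pos 16: 6 -> hit
pos 17: 8 -> fault, evict 9, frames [5, 4, 6, 8]
At position 17, page 9 is evicted.

9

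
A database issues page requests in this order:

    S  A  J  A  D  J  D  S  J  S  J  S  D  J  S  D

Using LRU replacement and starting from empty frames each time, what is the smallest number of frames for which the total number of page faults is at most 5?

3

f=1: 16 faults
f=2: 11 faults
f=3: 5 faults
f=4: 4 faults
Smallest f with faults ≤ 5 is 3.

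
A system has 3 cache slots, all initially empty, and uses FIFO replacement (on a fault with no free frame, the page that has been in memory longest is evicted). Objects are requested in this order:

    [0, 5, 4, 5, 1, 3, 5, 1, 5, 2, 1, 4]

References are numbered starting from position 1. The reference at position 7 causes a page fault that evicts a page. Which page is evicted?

pos 1: 0 → miss, frames (0)
pos 2: 5 → miss, frames (0 5)
pos 3: 4 → miss, frames (0 5 4)
pos 4: 5 → hit
pos 5: 1 → miss, evict 0, frames (5 4 1)
pos 6: 3 → miss, evict 5, frames (4 1 3)
pos 7: 5 → miss, evict 4, frames (1 3 5)
At position 7, page 4 is evicted.

4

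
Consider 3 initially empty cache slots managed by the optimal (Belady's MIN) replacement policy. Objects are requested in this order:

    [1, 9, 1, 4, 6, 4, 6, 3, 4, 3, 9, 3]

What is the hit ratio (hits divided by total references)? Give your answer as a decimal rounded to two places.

1 → miss, frames (1)
9 → miss, frames (1 9)
1 → hit
4 → miss, frames (1 9 4)
6 → miss, evict 1, frames (9 4 6)
4 → hit
6 → hit
3 → miss, evict 6, frames (9 4 3)
4 → hit
3 → hit
9 → hit
3 → hit
Hits: 7 of 12 references → 7/12 = 0.5833.

0.58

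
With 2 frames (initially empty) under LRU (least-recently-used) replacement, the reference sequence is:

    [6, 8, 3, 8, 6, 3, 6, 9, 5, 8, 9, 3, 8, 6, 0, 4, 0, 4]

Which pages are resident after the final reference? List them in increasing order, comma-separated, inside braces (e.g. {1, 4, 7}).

6: fault, frames [6]
8: fault, frames [6, 8]
3: fault, evict 6, frames [8, 3]
8: hit
6: fault, evict 3, frames [8, 6]
3: fault, evict 8, frames [6, 3]
6: hit
9: fault, evict 3, frames [6, 9]
5: fault, evict 6, frames [9, 5]
8: fault, evict 9, frames [5, 8]
9: fault, evict 5, frames [8, 9]
3: fault, evict 8, frames [9, 3]
8: fault, evict 9, frames [3, 8]
6: fault, evict 3, frames [8, 6]
0: fault, evict 8, frames [6, 0]
4: fault, evict 6, frames [0, 4]
0: hit
4: hit

{0, 4}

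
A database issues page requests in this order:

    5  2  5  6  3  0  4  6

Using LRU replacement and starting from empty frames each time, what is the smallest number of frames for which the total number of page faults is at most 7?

2

f=1: 8 faults
f=2: 7 faults
f=3: 7 faults
f=4: 6 faults
f=5: 6 faults
f=6: 6 faults
Smallest f with faults ≤ 7 is 2.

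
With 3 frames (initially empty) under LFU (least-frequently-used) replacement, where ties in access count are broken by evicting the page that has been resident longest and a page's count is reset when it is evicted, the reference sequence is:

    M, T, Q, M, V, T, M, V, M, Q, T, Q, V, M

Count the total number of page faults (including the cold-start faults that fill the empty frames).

8

M -> miss, frames (M)
T -> miss, frames (M T)
Q -> miss, frames (M T Q)
M -> hit
V -> miss, evict T, frames (M Q V)
T -> miss, evict Q, frames (M V T)
M -> hit
V -> hit
M -> hit
Q -> miss, evict T, frames (M V Q)
T -> miss, evict Q, frames (M V T)
Q -> miss, evict T, frames (M V Q)
V -> hit
M -> hit
Page faults: 8.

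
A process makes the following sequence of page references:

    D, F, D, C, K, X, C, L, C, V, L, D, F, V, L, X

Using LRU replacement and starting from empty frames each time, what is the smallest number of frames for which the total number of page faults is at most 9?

f=1: 16 faults
f=2: 14 faults
f=3: 12 faults
f=4: 10 faults
f=5: 10 faults
f=6: 8 faults
f=7: 7 faults
Smallest f with faults ≤ 9 is 6.

6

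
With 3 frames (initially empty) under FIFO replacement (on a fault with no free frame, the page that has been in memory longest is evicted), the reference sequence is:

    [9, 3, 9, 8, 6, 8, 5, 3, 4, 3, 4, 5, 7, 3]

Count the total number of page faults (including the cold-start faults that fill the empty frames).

9: miss, frames {9}
3: miss, frames {9,3}
9: hit
8: miss, frames {9,3,8}
6: miss, evict 9, frames {3,8,6}
8: hit
5: miss, evict 3, frames {8,6,5}
3: miss, evict 8, frames {6,5,3}
4: miss, evict 6, frames {5,3,4}
3: hit
4: hit
5: hit
7: miss, evict 5, frames {3,4,7}
3: hit
Page faults: 8.

8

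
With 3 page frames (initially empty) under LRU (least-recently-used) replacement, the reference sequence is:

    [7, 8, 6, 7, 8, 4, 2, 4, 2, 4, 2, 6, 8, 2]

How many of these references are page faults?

7: miss, frames [7]
8: miss, frames [7, 8]
6: miss, frames [7, 8, 6]
7: hit
8: hit
4: miss, evict 6, frames [7, 8, 4]
2: miss, evict 7, frames [8, 4, 2]
4: hit
2: hit
4: hit
2: hit
6: miss, evict 8, frames [4, 2, 6]
8: miss, evict 4, frames [2, 6, 8]
2: hit
Page faults: 7.

7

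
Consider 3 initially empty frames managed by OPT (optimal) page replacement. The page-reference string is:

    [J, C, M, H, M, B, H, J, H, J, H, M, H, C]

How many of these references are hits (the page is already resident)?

7

J → fault, frames (J)
C → fault, frames (J C)
M → fault, frames (J C M)
H → fault, evict C, frames (J M H)
M → hit
B → fault, evict M, frames (J H B)
H → hit
J → hit
H → hit
J → hit
H → hit
M → fault, evict B, frames (J H M)
H → hit
C → fault, evict M, frames (J H C)
Hits: 7.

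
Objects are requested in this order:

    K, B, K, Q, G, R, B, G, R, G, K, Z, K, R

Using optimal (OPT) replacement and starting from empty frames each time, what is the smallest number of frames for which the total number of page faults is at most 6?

4

f=1: 14 faults
f=2: 9 faults
f=3: 7 faults
f=4: 6 faults
f=5: 6 faults
f=6: 6 faults
Smallest f with faults ≤ 6 is 4.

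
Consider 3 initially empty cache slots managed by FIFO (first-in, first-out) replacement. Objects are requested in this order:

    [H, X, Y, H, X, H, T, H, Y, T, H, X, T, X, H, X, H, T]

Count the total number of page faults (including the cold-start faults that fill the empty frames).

6

H -> miss, frames [H]
X -> miss, frames [H, X]
Y -> miss, frames [H, X, Y]
H -> hit
X -> hit
H -> hit
T -> miss, evict H, frames [X, Y, T]
H -> miss, evict X, frames [Y, T, H]
Y -> hit
T -> hit
H -> hit
X -> miss, evict Y, frames [T, H, X]
T -> hit
X -> hit
H -> hit
X -> hit
H -> hit
T -> hit
Page faults: 6.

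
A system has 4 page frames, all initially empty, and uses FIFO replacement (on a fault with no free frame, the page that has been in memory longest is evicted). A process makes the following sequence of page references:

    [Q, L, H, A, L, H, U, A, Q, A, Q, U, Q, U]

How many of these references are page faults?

6

Q → miss, frames {Q}
L → miss, frames {Q,L}
H → miss, frames {Q,L,H}
A → miss, frames {Q,L,H,A}
L → hit
H → hit
U → miss, evict Q, frames {L,H,A,U}
A → hit
Q → miss, evict L, frames {H,A,U,Q}
A → hit
Q → hit
U → hit
Q → hit
U → hit
Page faults: 6.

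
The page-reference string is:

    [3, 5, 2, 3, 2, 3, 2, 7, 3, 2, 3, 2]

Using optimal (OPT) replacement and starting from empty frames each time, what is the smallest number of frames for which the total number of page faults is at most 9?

f=1: 12 faults
f=2: 5 faults
f=3: 4 faults
f=4: 4 faults
Smallest f with faults ≤ 9 is 2.

2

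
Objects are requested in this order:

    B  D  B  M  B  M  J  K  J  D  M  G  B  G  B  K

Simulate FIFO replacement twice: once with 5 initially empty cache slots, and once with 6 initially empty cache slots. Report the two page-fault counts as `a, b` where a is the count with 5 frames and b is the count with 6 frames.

5 frames: F F . F . . F F . . . F F . . . → 7 faults.
6 frames: F F . F . . F F . . . F . . . . → 6 faults.
6 < 7: adding a frame reduced faults, as is typical.

7, 6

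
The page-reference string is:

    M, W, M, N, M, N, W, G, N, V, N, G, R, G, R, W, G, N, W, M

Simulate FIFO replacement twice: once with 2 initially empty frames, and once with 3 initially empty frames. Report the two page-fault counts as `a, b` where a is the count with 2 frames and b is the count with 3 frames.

2 frames: F F . F F . F F F F . F F . . F F F F F → 15 faults.
3 frames: F F . F . . . F . F . . F . . F F F . F → 10 faults.
10 < 15: adding a frame reduced faults, as is typical.

15, 10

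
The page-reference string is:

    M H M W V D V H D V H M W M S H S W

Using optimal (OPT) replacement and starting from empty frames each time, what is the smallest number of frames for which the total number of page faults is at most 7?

4

f=1: 18 faults
f=2: 12 faults
f=3: 8 faults
f=4: 7 faults
f=5: 6 faults
f=6: 6 faults
Smallest f with faults ≤ 7 is 4.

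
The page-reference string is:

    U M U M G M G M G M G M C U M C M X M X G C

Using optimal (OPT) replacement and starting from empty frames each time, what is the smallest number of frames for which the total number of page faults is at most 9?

f=1: 22 faults
f=2: 9 faults
f=3: 6 faults
f=4: 5 faults
f=5: 5 faults
Smallest f with faults ≤ 9 is 2.

2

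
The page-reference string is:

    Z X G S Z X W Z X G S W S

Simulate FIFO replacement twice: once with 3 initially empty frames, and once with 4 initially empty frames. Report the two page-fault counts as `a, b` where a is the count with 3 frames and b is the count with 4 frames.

9, 10

3 frames: F F F F F F F . . F F . . → 9 faults.
4 frames: F F F F . . F F F F F F . → 10 faults.
10 > 9: adding a frame increased faults — Belady's anomaly.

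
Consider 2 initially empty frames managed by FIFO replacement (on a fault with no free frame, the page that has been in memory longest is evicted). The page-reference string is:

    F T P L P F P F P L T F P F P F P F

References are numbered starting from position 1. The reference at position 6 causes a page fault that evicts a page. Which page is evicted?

pos 1: F: miss, frames {F}
pos 2: T: miss, frames {F,T}
pos 3: P: miss, evict F, frames {T,P}
pos 4: L: miss, evict T, frames {P,L}
pos 5: P: hit
pos 6: F: miss, evict P, frames {L,F}
At position 6, page P is evicted.

P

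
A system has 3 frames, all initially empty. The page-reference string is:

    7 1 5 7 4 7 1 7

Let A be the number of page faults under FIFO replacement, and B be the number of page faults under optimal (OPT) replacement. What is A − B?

Under FIFO: F F F . F F F . → 6 faults.
Under OPT: F F F . F . . . → 4 faults.
A − B = 6 − 4 = 2.

2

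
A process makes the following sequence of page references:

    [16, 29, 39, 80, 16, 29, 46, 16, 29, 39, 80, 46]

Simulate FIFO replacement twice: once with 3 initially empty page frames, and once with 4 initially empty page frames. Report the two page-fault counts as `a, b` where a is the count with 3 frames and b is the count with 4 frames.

3 frames: F F F F F F F . . F F . → 9 faults.
4 frames: F F F F . . F F F F F F → 10 faults.
10 > 9: adding a frame increased faults — Belady's anomaly.

9, 10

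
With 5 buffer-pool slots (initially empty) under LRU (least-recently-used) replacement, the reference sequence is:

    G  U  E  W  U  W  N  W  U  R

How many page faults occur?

6

G -> fault, frames [G]
U -> fault, frames [G, U]
E -> fault, frames [G, U, E]
W -> fault, frames [G, U, E, W]
U -> hit
W -> hit
N -> fault, frames [G, E, U, W, N]
W -> hit
U -> hit
R -> fault, evict G, frames [E, N, W, U, R]
Page faults: 6.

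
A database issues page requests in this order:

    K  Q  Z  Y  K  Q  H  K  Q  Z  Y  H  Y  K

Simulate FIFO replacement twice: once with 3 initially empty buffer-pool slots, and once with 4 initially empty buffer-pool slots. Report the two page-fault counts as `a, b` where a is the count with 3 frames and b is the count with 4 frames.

10, 11

3 frames: F F F F F F F . . F F . . F → 10 faults.
4 frames: F F F F . . F F F F F F . F → 11 faults.
11 > 10: adding a frame increased faults — Belady's anomaly.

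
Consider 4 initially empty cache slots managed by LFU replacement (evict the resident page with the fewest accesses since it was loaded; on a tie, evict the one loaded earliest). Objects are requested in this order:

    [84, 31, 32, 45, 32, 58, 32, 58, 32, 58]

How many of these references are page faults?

84 → miss, frames [84]
31 → miss, frames [84, 31]
32 → miss, frames [84, 31, 32]
45 → miss, frames [84, 31, 32, 45]
32 → hit
58 → miss, evict 84, frames [31, 32, 45, 58]
32 → hit
58 → hit
32 → hit
58 → hit
Page faults: 5.

5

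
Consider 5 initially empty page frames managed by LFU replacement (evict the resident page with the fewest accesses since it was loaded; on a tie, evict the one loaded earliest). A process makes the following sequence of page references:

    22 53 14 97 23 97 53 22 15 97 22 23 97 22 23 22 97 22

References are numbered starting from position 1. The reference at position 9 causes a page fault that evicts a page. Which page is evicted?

14

pos 1: 22: fault, frames (22)
pos 2: 53: fault, frames (22 53)
pos 3: 14: fault, frames (22 53 14)
pos 4: 97: fault, frames (22 53 14 97)
pos 5: 23: fault, frames (22 53 14 97 23)
pos 6: 97: hit
pos 7: 53: hit
pos 8: 22: hit
pos 9: 15: fault, evict 14, frames (22 53 97 23 15)
At position 9, page 14 is evicted.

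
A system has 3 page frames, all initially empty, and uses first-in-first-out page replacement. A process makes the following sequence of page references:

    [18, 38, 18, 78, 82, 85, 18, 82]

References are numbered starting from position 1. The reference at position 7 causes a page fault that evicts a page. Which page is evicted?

pos 1: 18 → miss, frames {18}
pos 2: 38 → miss, frames {18,38}
pos 3: 18 → hit
pos 4: 78 → miss, frames {18,38,78}
pos 5: 82 → miss, evict 18, frames {38,78,82}
pos 6: 85 → miss, evict 38, frames {78,82,85}
pos 7: 18 → miss, evict 78, frames {82,85,18}
At position 7, page 78 is evicted.

78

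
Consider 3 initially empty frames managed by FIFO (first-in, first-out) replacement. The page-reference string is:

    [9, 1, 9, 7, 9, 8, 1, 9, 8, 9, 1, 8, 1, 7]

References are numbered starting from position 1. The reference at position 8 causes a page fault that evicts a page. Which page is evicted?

1

pos 1: 9 -> miss, frames (9)
pos 2: 1 -> miss, frames (9 1)
pos 3: 9 -> hit
pos 4: 7 -> miss, frames (9 1 7)
pos 5: 9 -> hit
pos 6: 8 -> miss, evict 9, frames (1 7 8)
pos 7: 1 -> hit
pos 8: 9 -> miss, evict 1, frames (7 8 9)
At position 8, page 1 is evicted.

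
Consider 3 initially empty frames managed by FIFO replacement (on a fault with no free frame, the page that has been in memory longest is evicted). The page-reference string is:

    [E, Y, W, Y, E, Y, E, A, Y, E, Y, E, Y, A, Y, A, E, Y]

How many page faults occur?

6

E -> fault, frames (E)
Y -> fault, frames (E Y)
W -> fault, frames (E Y W)
Y -> hit
E -> hit
Y -> hit
E -> hit
A -> fault, evict E, frames (Y W A)
Y -> hit
E -> fault, evict Y, frames (W A E)
Y -> fault, evict W, frames (A E Y)
E -> hit
Y -> hit
A -> hit
Y -> hit
A -> hit
E -> hit
Y -> hit
Page faults: 6.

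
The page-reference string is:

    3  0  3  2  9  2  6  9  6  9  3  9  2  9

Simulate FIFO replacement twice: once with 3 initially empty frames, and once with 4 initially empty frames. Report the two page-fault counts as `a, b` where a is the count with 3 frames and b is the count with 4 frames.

3 frames: F F . F F . F . . . F . F F → 8 faults.
4 frames: F F . F F . F . . . F . . . → 6 faults.
6 < 8: adding a frame reduced faults, as is typical.

8, 6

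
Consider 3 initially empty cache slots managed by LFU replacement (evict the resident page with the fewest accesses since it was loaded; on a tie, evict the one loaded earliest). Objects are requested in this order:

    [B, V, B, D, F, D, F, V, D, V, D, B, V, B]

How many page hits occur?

8

B: fault, frames (B)
V: fault, frames (B V)
B: hit
D: fault, frames (B V D)
F: fault, evict V, frames (B D F)
D: hit
F: hit
V: fault, evict B, frames (D F V)
D: hit
V: hit
D: hit
B: fault, evict F, frames (D V B)
V: hit
B: hit
Hits: 8.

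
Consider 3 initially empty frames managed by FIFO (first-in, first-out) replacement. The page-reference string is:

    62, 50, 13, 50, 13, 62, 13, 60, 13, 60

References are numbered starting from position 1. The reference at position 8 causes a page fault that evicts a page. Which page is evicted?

62

pos 1: 62: miss, frames [62]
pos 2: 50: miss, frames [62, 50]
pos 3: 13: miss, frames [62, 50, 13]
pos 4: 50: hit
pos 5: 13: hit
pos 6: 62: hit
pos 7: 13: hit
pos 8: 60: miss, evict 62, frames [50, 13, 60]
At position 8, page 62 is evicted.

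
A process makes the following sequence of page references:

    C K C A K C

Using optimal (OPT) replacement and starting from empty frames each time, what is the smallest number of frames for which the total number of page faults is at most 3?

f=1: 6 faults
f=2: 4 faults
f=3: 3 faults
Smallest f with faults ≤ 3 is 3.

3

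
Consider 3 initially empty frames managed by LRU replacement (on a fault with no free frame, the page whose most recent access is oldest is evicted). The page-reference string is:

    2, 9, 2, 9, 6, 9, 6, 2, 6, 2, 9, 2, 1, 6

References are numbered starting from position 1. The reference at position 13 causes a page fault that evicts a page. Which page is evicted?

pos 1: 2 → fault, frames [2]
pos 2: 9 → fault, frames [2, 9]
pos 3: 2 → hit
pos 4: 9 → hit
pos 5: 6 → fault, frames [2, 9, 6]
pos 6: 9 → hit
pos 7: 6 → hit
pos 8: 2 → hit
pos 9: 6 → hit
pos 10: 2 → hit
pos 11: 9 → hit
pos 12: 2 → hit
pos 13: 1 → fault, evict 6, frames [9, 2, 1]
At position 13, page 6 is evicted.

6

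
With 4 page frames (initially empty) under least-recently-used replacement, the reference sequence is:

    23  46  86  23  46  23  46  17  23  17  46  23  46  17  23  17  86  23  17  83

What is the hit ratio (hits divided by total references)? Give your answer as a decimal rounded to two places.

23 -> fault, frames [23]
46 -> fault, frames [23, 46]
86 -> fault, frames [23, 46, 86]
23 -> hit
46 -> hit
23 -> hit
46 -> hit
17 -> fault, frames [86, 23, 46, 17]
23 -> hit
17 -> hit
46 -> hit
23 -> hit
46 -> hit
17 -> hit
23 -> hit
17 -> hit
86 -> hit
23 -> hit
17 -> hit
83 -> fault, evict 46, frames [86, 23, 17, 83]
Hits: 15 of 20 references → 15/20 = 0.7500.

0.75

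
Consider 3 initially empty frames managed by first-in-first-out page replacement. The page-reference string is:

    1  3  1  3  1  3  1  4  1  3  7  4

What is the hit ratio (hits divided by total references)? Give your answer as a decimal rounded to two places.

1: fault, frames (1)
3: fault, frames (1 3)
1: hit
3: hit
1: hit
3: hit
1: hit
4: fault, frames (1 3 4)
1: hit
3: hit
7: fault, evict 1, frames (3 4 7)
4: hit
Hits: 8 of 12 references → 8/12 = 0.6667.

0.67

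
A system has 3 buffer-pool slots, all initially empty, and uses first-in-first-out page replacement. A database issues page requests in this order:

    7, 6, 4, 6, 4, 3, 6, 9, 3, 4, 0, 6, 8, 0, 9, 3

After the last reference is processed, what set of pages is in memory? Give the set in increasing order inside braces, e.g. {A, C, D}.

{3, 8, 9}

7: fault, frames (7)
6: fault, frames (7 6)
4: fault, frames (7 6 4)
6: hit
4: hit
3: fault, evict 7, frames (6 4 3)
6: hit
9: fault, evict 6, frames (4 3 9)
3: hit
4: hit
0: fault, evict 4, frames (3 9 0)
6: fault, evict 3, frames (9 0 6)
8: fault, evict 9, frames (0 6 8)
0: hit
9: fault, evict 0, frames (6 8 9)
3: fault, evict 6, frames (8 9 3)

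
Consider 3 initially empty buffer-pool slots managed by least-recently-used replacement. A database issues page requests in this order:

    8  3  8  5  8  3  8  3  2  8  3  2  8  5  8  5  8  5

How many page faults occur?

5

8 -> fault, frames {8}
3 -> fault, frames {8,3}
8 -> hit
5 -> fault, frames {3,8,5}
8 -> hit
3 -> hit
8 -> hit
3 -> hit
2 -> fault, evict 5, frames {8,3,2}
8 -> hit
3 -> hit
2 -> hit
8 -> hit
5 -> fault, evict 3, frames {2,8,5}
8 -> hit
5 -> hit
8 -> hit
5 -> hit
Page faults: 5.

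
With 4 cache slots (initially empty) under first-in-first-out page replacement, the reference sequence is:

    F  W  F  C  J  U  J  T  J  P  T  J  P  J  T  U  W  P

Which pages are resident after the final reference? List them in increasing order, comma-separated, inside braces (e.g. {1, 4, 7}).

F -> miss, frames (F)
W -> miss, frames (F W)
F -> hit
C -> miss, frames (F W C)
J -> miss, frames (F W C J)
U -> miss, evict F, frames (W C J U)
J -> hit
T -> miss, evict W, frames (C J U T)
J -> hit
P -> miss, evict C, frames (J U T P)
T -> hit
J -> hit
P -> hit
J -> hit
T -> hit
U -> hit
W -> miss, evict J, frames (U T P W)
P -> hit

{P, T, U, W}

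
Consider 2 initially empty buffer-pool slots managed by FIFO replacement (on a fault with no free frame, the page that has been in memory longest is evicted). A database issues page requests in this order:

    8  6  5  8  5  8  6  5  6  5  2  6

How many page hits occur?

8 -> fault, frames [8]
6 -> fault, frames [8, 6]
5 -> fault, evict 8, frames [6, 5]
8 -> fault, evict 6, frames [5, 8]
5 -> hit
8 -> hit
6 -> fault, evict 5, frames [8, 6]
5 -> fault, evict 8, frames [6, 5]
6 -> hit
5 -> hit
2 -> fault, evict 6, frames [5, 2]
6 -> fault, evict 5, frames [2, 6]
Hits: 4.

4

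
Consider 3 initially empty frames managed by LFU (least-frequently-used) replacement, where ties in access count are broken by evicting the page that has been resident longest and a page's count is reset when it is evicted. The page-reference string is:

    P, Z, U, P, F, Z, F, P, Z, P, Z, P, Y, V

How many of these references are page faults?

P → miss, frames [P]
Z → miss, frames [P, Z]
U → miss, frames [P, Z, U]
P → hit
F → miss, evict Z, frames [P, U, F]
Z → miss, evict U, frames [P, F, Z]
F → hit
P → hit
Z → hit
P → hit
Z → hit
P → hit
Y → miss, evict F, frames [P, Z, Y]
V → miss, evict Y, frames [P, Z, V]
Page faults: 7.

7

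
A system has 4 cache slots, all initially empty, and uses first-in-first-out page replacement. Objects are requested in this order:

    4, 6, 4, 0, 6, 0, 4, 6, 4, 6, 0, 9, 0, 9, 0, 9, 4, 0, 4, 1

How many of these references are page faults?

5

4 → miss, frames [4]
6 → miss, frames [4, 6]
4 → hit
0 → miss, frames [4, 6, 0]
6 → hit
0 → hit
4 → hit
6 → hit
4 → hit
6 → hit
0 → hit
9 → miss, frames [4, 6, 0, 9]
0 → hit
9 → hit
0 → hit
9 → hit
4 → hit
0 → hit
4 → hit
1 → miss, evict 4, frames [6, 0, 9, 1]
Page faults: 5.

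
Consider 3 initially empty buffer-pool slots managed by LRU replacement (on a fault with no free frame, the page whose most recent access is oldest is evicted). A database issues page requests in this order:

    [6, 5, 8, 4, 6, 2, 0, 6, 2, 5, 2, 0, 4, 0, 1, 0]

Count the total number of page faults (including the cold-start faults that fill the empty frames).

11

6: miss, frames [6]
5: miss, frames [6, 5]
8: miss, frames [6, 5, 8]
4: miss, evict 6, frames [5, 8, 4]
6: miss, evict 5, frames [8, 4, 6]
2: miss, evict 8, frames [4, 6, 2]
0: miss, evict 4, frames [6, 2, 0]
6: hit
2: hit
5: miss, evict 0, frames [6, 2, 5]
2: hit
0: miss, evict 6, frames [5, 2, 0]
4: miss, evict 5, frames [2, 0, 4]
0: hit
1: miss, evict 2, frames [4, 0, 1]
0: hit
Page faults: 11.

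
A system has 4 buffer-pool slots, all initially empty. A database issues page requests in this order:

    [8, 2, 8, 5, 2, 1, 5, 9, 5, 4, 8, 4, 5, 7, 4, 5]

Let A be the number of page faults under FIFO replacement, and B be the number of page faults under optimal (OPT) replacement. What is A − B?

Under FIFO: F F . F . F . F . F F . F F . . → 9 faults.
Under OPT: F F . F . F . F . F . . . F . . → 7 faults.
A − B = 9 − 7 = 2.

2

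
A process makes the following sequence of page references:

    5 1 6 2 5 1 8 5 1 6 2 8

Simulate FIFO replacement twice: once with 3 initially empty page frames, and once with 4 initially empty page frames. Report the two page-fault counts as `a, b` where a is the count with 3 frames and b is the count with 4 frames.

9, 10

3 frames: F F F F F F F . . F F . → 9 faults.
4 frames: F F F F . . F F F F F F → 10 faults.
10 > 9: adding a frame increased faults — Belady's anomaly.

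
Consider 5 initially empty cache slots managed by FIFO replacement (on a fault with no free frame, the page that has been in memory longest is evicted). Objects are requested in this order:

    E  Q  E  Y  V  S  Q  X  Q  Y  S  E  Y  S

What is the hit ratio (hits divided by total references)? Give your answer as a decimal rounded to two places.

0.50

E -> fault, frames [E]
Q -> fault, frames [E, Q]
E -> hit
Y -> fault, frames [E, Q, Y]
V -> fault, frames [E, Q, Y, V]
S -> fault, frames [E, Q, Y, V, S]
Q -> hit
X -> fault, evict E, frames [Q, Y, V, S, X]
Q -> hit
Y -> hit
S -> hit
E -> fault, evict Q, frames [Y, V, S, X, E]
Y -> hit
S -> hit
Hits: 7 of 14 references → 7/14 = 0.5000.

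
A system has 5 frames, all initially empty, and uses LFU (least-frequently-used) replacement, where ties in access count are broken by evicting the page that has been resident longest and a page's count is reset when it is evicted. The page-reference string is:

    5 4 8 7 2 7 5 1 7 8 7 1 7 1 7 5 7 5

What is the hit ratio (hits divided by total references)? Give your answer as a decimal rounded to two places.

0.67

5 → miss, frames {5}
4 → miss, frames {5,4}
8 → miss, frames {5,4,8}
7 → miss, frames {5,4,8,7}
2 → miss, frames {5,4,8,7,2}
7 → hit
5 → hit
1 → miss, evict 4, frames {5,8,7,2,1}
7 → hit
8 → hit
7 → hit
1 → hit
7 → hit
1 → hit
7 → hit
5 → hit
7 → hit
5 → hit
Hits: 12 of 18 references → 12/18 = 0.6667.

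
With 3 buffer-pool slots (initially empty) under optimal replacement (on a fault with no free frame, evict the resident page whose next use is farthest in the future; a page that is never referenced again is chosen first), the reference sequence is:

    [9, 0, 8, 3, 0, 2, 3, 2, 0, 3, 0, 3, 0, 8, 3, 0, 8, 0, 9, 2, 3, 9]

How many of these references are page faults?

9 -> fault, frames {9}
0 -> fault, frames {9,0}
8 -> fault, frames {9,0,8}
3 -> fault, evict 9, frames {0,8,3}
0 -> hit
2 -> fault, evict 8, frames {0,3,2}
3 -> hit
2 -> hit
0 -> hit
3 -> hit
0 -> hit
3 -> hit
0 -> hit
8 -> fault, evict 2, frames {0,3,8}
3 -> hit
0 -> hit
8 -> hit
0 -> hit
9 -> fault, evict 8, frames {0,3,9}
2 -> fault, evict 0, frames {3,9,2}
3 -> hit
9 -> hit
Page faults: 8.

8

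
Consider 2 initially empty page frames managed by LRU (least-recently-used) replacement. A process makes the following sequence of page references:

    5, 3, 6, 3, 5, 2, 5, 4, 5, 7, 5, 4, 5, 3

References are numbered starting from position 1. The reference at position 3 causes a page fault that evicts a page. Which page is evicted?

5

pos 1: 5 → fault, frames [5]
pos 2: 3 → fault, frames [5, 3]
pos 3: 6 → fault, evict 5, frames [3, 6]
At position 3, page 5 is evicted.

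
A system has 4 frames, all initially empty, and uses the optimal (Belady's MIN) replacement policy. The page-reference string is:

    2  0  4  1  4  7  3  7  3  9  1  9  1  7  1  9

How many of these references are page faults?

2 -> fault, frames [2]
0 -> fault, frames [2, 0]
4 -> fault, frames [2, 0, 4]
1 -> fault, frames [2, 0, 4, 1]
4 -> hit
7 -> fault, evict 4, frames [2, 0, 1, 7]
3 -> fault, evict 0, frames [2, 1, 7, 3]
7 -> hit
3 -> hit
9 -> fault, evict 3, frames [2, 1, 7, 9]
1 -> hit
9 -> hit
1 -> hit
7 -> hit
1 -> hit
9 -> hit
Page faults: 7.

7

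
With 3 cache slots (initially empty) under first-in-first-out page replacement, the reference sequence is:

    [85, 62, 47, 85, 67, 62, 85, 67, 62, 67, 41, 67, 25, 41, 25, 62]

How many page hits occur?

6

85 -> miss, frames {85}
62 -> miss, frames {85,62}
47 -> miss, frames {85,62,47}
85 -> hit
67 -> miss, evict 85, frames {62,47,67}
62 -> hit
85 -> miss, evict 62, frames {47,67,85}
67 -> hit
62 -> miss, evict 47, frames {67,85,62}
67 -> hit
41 -> miss, evict 67, frames {85,62,41}
67 -> miss, evict 85, frames {62,41,67}
25 -> miss, evict 62, frames {41,67,25}
41 -> hit
25 -> hit
62 -> miss, evict 41, frames {67,25,62}
Hits: 6.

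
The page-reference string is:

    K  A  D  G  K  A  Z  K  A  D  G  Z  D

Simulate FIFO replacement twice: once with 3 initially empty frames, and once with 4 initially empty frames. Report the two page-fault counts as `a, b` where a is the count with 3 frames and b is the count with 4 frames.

9, 10

3 frames: F F F F F F F . . F F . . → 9 faults.
4 frames: F F F F . . F F F F F F . → 10 faults.
10 > 9: adding a frame increased faults — Belady's anomaly.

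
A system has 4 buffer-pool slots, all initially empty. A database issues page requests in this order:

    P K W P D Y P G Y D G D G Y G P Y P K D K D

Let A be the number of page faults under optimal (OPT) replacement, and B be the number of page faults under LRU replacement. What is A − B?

-1

Under OPT: F F F . F F . F . . . . . . . . . . F . . . → 7 faults.
Under LRU: F F F . F F . F . . . . . . . . . . F F . . → 8 faults.
A − B = 7 − 8 = -1.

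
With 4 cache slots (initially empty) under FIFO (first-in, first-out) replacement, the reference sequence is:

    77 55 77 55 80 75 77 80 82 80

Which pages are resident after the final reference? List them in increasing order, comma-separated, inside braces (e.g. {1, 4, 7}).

77 -> miss, frames (77)
55 -> miss, frames (77 55)
77 -> hit
55 -> hit
80 -> miss, frames (77 55 80)
75 -> miss, frames (77 55 80 75)
77 -> hit
80 -> hit
82 -> miss, evict 77, frames (55 80 75 82)
80 -> hit

{55, 75, 80, 82}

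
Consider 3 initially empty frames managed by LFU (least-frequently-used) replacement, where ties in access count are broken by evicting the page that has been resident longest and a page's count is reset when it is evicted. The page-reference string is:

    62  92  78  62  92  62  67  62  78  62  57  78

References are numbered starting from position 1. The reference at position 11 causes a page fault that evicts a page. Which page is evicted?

78

pos 1: 62 -> fault, frames {62}
pos 2: 92 -> fault, frames {62,92}
pos 3: 78 -> fault, frames {62,92,78}
pos 4: 62 -> hit
pos 5: 92 -> hit
pos 6: 62 -> hit
pos 7: 67 -> fault, evict 78, frames {62,92,67}
pos 8: 62 -> hit
pos 9: 78 -> fault, evict 67, frames {62,92,78}
pos 10: 62 -> hit
pos 11: 57 -> fault, evict 78, frames {62,92,57}
At position 11, page 78 is evicted.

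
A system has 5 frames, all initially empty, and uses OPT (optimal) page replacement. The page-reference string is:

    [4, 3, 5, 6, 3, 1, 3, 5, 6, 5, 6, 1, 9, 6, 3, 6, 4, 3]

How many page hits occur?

12

4 → fault, frames [4]
3 → fault, frames [4, 3]
5 → fault, frames [4, 3, 5]
6 → fault, frames [4, 3, 5, 6]
3 → hit
1 → fault, frames [4, 3, 5, 6, 1]
3 → hit
5 → hit
6 → hit
5 → hit
6 → hit
1 → hit
9 → fault, evict 1, frames [4, 3, 5, 6, 9]
6 → hit
3 → hit
6 → hit
4 → hit
3 → hit
Hits: 12.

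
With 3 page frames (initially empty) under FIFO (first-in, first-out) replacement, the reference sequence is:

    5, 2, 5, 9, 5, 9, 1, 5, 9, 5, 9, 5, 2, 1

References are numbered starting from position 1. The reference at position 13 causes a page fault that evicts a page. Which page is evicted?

9

pos 1: 5: miss, frames [5]
pos 2: 2: miss, frames [5, 2]
pos 3: 5: hit
pos 4: 9: miss, frames [5, 2, 9]
pos 5: 5: hit
pos 6: 9: hit
pos 7: 1: miss, evict 5, frames [2, 9, 1]
pos 8: 5: miss, evict 2, frames [9, 1, 5]
pos 9: 9: hit
pos 10: 5: hit
pos 11: 9: hit
pos 12: 5: hit
pos 13: 2: miss, evict 9, frames [1, 5, 2]
At position 13, page 9 is evicted.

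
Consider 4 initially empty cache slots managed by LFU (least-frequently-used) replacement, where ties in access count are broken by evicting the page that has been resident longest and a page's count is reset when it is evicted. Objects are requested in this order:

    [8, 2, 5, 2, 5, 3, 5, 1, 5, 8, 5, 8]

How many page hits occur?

8 -> miss, frames [8]
2 -> miss, frames [8, 2]
5 -> miss, frames [8, 2, 5]
2 -> hit
5 -> hit
3 -> miss, frames [8, 2, 5, 3]
5 -> hit
1 -> miss, evict 8, frames [2, 5, 3, 1]
5 -> hit
8 -> miss, evict 3, frames [2, 5, 1, 8]
5 -> hit
8 -> hit
Hits: 6.

6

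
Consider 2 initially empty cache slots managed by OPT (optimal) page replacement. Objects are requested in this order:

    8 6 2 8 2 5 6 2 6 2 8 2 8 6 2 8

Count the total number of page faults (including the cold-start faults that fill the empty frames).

8: fault, frames {8}
6: fault, frames {8,6}
2: fault, evict 6, frames {8,2}
8: hit
2: hit
5: fault, evict 8, frames {2,5}
6: fault, evict 5, frames {2,6}
2: hit
6: hit
2: hit
8: fault, evict 6, frames {2,8}
2: hit
8: hit
6: fault, evict 8, frames {2,6}
2: hit
8: fault, evict 6, frames {2,8}
Page faults: 8.

8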